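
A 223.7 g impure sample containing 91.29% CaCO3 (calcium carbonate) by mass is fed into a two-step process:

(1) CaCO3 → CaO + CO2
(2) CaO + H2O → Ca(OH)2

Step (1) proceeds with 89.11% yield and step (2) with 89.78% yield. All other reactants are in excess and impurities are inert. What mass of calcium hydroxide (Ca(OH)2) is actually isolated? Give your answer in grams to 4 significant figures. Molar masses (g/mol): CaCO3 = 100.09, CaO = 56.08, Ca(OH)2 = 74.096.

120.9 g

Pure CaCO3 = 223.7 × 0.9129 = 204.22 g.
n(CaCO3) = 204.22 / 100.09 = 2.0403 mol.
Step 1 (CaCO3:CaO = 1:1): theoretical n(CaO) = 2.0403 mol; at 89.11% yield, n(CaO) = 1.8181 mol.
Step 2 (CaO:Ca(OH)2 = 1:1): theoretical n(Ca(OH)2) = 1.8181 mol, so theoretical mass = 1.8181 × 74.096 = 134.72 g.
At 89.78% yield, actual mass of Ca(OH)2 = 134.72 × 0.8978 = 120.95 g.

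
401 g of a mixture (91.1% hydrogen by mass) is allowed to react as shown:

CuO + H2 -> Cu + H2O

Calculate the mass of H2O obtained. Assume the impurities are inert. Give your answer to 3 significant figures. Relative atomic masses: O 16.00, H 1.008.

Mass of pure H2 = 401 g × 0.911 = 365.3 g.
M(H2) = 2(1.008) = 2.016 g/mol.
M(H2O) = 2(1.008) + 16.00 = 18.016 g/mol.
n(H2) = 365.3 g / 2.016 g/mol = 181.2 mol.
From the equation the H2:H2O mole ratio is 1:1, so n(H2O) = 181.2 × 1/1 = 181.2 mol.
Mass of H2O = 181.2 mol × 18.016 g/mol = 3265 g.

3260 g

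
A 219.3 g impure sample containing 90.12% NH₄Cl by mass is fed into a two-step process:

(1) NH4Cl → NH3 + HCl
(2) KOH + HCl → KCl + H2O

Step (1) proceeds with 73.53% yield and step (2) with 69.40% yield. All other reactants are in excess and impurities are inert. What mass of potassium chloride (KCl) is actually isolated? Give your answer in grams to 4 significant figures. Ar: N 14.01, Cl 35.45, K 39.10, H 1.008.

Pure NH4Cl = 219.3 × 0.9012 = 197.63 g.
M(NH4Cl) = 14.01 + 4(1.008) + 35.45 = 53.492 g/mol.
M(KCl) = 39.10 + 35.45 = 74.55 g/mol.
n(NH4Cl) = 197.63 / 53.492 = 3.6946 mol.
Step 1 (NH4Cl:HCl = 1:1): theoretical n(HCl) = 3.6946 mol; at 73.53% yield, n(HCl) = 2.7167 mol.
Step 2 (HCl:KCl = 1:1): theoretical n(KCl) = 2.7167 mol, so theoretical mass = 2.7167 × 74.55 = 202.53 g.
At 69.40% yield, actual mass of KCl = 202.53 × 0.6940 = 140.55 g.

140.6 g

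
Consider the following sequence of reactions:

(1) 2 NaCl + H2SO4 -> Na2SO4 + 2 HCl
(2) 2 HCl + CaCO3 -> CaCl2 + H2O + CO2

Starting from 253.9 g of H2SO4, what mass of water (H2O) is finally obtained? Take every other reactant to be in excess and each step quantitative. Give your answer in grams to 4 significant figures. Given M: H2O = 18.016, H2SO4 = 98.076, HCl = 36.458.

46.64 g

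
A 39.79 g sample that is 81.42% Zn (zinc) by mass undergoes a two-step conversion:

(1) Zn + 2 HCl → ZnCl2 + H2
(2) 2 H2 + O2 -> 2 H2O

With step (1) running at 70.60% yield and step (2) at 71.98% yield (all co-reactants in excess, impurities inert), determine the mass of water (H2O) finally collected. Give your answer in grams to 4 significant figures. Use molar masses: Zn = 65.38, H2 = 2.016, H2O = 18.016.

Pure Zn = 39.79 × 0.8142 = 32.397 g.
n(Zn) = 32.397 / 65.38 = 0.49552 mol.
Step 1 (Zn:H2 = 1:1): theoretical n(H2) = 0.49552 mol; at 70.60% yield, n(H2) = 0.34984 mol.
Step 2 (H2:H2O = 2:2): theoretical n(H2O) = 0.34984 mol, so theoretical mass = 0.34984 × 18.016 = 6.3027 g.
At 71.98% yield, actual mass of H2O = 6.3027 × 0.7198 = 4.5366 g.

4.537 g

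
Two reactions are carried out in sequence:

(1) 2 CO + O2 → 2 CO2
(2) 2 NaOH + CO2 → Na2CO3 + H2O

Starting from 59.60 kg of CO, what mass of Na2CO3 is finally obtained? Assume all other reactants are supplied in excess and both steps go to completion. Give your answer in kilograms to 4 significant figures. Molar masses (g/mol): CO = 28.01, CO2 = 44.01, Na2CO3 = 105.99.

225.5 kg

59.60 kg = 59600 g.
n(CO) = 59600 / 28.01 = 2127.8 mol.
Step 1 gives a 2:2 ratio of CO to CO2, so n(CO2) = 2127.8 mol.
In step 2 the CO2:Na2CO3 ratio is 1:1, so n(Na2CO3) = 2127.8 mol.
Mass of Na2CO3 = 2127.8 × 105.99 = 225530 g = 225.5 kg.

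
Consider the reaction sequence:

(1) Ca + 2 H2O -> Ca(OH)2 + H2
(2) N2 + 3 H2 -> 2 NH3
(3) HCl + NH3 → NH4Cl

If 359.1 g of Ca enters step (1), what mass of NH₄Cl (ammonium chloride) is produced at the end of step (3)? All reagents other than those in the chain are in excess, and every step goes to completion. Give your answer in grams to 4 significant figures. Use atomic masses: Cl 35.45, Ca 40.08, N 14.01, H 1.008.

319.5 g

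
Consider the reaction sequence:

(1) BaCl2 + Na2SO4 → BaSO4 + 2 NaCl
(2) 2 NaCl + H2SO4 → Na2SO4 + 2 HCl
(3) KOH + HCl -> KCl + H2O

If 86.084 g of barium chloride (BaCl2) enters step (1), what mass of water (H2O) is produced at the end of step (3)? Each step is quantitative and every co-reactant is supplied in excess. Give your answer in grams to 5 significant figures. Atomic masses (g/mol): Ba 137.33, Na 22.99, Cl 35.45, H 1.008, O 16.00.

14.896 g

M(BaCl2) = 137.33 + 2(35.45) = 208.23 g/mol.
M(H2O) = 2(1.008) + 16.00 = 18.016 g/mol.
n(BaCl2) = 86.084 / 208.23 = 0.413408 mol.
Reaction (1): BaCl2→NaCl ratio 1:2 ⇒ n(NaCl) = 0.826817 mol.
Reaction (2): NaCl→HCl ratio 2:2 ⇒ n(HCl) = 0.826817 mol.
Reaction (3): HCl→H2O ratio 1:1 ⇒ n(H2O) = 0.826817 mol.
Mass of H2O = 0.826817 × 18.016 = 14.8959 g.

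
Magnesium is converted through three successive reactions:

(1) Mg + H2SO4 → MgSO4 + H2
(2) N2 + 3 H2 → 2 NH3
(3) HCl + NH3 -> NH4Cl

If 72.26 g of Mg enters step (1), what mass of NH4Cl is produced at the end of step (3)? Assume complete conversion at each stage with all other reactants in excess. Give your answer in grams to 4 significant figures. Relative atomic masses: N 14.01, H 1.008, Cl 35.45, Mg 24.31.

106.0 g

M(Mg) = 24.31 g/mol.
M(NH4Cl) = 14.01 + 4(1.008) + 35.45 = 53.492 g/mol.
n(Mg) = 72.26 / 24.31 = 2.9724 mol.
Reaction (1): Mg→H2 ratio 1:1 ⇒ n(H2) = 2.9724 mol.
Reaction (2): H2→NH3 ratio 3:2 ⇒ n(NH3) = 1.9816 mol.
Reaction (3): NH3→NH4Cl ratio 1:1 ⇒ n(NH4Cl) = 1.9816 mol.
Mass of NH4Cl = 1.9816 × 53.492 = 106.00 g.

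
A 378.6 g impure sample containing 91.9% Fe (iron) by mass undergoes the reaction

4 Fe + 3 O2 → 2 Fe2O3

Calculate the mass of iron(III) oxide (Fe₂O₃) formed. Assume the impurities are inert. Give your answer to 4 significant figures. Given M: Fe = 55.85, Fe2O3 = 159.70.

497.4 g

Mass of pure Fe = 378.6 g × 0.919 = 347.93 g.
n(Fe) = 347.93 g / 55.85 g/mol = 6.2298 mol.
From the equation the Fe:Fe2O3 mole ratio is 4:2, so n(Fe2O3) = 6.2298 × 2/4 = 3.1149 mol.
Mass of Fe2O3 = 3.1149 mol × 159.70 g/mol = 497.45 g.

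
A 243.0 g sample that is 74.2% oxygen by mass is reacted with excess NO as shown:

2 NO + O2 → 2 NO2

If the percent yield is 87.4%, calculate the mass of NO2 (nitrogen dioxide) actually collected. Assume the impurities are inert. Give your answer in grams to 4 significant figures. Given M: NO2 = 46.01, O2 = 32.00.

Pure O2 available = 243.0 g × 0.742 = 180.31 g.
n(O2) = 180.31 g / 32.00 g/mol = 5.6346 mol.
From the equation the O2:NO2 mole ratio is 1:2, so n(NO2) = 5.6346 × 2/1 = 11.269 mol.
Mass of NO2 = 11.269 mol × 46.01 g/mol = 518.49 g.
Actual mass collected = 518.49 g × 0.874 = 453.16 g.

453.2 g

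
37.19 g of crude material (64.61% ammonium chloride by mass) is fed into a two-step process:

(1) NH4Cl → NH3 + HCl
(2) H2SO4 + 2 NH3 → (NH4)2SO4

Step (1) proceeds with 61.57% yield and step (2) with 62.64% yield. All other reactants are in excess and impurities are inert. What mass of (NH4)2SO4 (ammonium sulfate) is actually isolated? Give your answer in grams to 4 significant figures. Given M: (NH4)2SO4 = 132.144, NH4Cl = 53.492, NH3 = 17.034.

11.45 g

Pure NH4Cl = 37.19 × 0.6461 = 24.028 g.
n(NH4Cl) = 24.028 / 53.492 = 0.44920 mol.
Step 1 (NH4Cl:NH3 = 1:1): theoretical n(NH3) = 0.44920 mol; at 61.57% yield, n(NH3) = 0.27657 mol.
Step 2 (NH3:(NH4)2SO4 = 2:1): theoretical n((NH4)2SO4) = 0.13829 mol, so theoretical mass = 0.13829 × 132.144 = 18.274 g.
At 62.64% yield, actual mass of (NH4)2SO4 = 18.274 × 0.6264 = 11.447 g.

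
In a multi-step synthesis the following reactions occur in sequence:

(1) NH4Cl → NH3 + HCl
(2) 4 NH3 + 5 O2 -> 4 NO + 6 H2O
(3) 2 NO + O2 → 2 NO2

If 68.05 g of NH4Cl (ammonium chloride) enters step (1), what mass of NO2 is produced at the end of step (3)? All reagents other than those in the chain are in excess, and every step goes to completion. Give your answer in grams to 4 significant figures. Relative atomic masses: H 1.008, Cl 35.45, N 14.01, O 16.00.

M(NH4Cl) = 14.01 + 4(1.008) + 35.45 = 53.492 g/mol.
M(NO2) = 14.01 + 2(16.00) = 46.01 g/mol.
n(NH4Cl) = 68.05 / 53.492 = 1.2722 mol.
Reaction (1): NH4Cl→NH3 ratio 1:1 ⇒ n(NH3) = 1.2722 mol.
Reaction (2): NH3→NO ratio 4:4 ⇒ n(NO) = 1.2722 mol.
Reaction (3): NO→NO2 ratio 2:2 ⇒ n(NO2) = 1.2722 mol.
Mass of NO2 = 1.2722 × 46.01 = 58.532 g.

58.53 g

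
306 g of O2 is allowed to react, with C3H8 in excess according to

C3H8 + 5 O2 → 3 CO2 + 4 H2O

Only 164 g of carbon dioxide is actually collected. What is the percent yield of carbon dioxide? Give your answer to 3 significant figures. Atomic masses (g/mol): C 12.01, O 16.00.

64.9 %

M(O2) = 2(16.00) = 32.00 g/mol.
M(CO2) = 12.01 + 2(16.00) = 44.01 g/mol.
n(O2) = 306.0 g / 32.00 g/mol = 9.562 mol.
From the equation the O2:CO2 mole ratio is 5:3, so n(CO2) = 9.562 × 3/5 = 5.737 mol.
Mass of CO2 = 5.737 mol × 44.01 g/mol = 252.5 g.
This is the theoretical yield. Percent yield = 164 g / 252.5 g × 100% = 64.95%.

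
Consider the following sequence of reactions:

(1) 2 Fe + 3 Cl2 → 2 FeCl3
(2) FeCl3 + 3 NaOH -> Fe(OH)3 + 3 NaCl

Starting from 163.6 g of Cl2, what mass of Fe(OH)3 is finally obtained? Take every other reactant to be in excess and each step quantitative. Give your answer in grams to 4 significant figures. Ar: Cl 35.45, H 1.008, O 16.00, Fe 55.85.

M(Cl2) = 2(35.45) = 70.90 g/mol.
M(Fe(OH)3) = 55.85 + 3(16.00) + 3(1.008) = 106.874 g/mol.
n(Cl2) = 163.60 / 70.90 = 2.3075 mol.
Step 1 gives a 3:2 ratio of Cl2 to FeCl3, so n(FeCl3) = 1.5383 mol.
In step 2 the FeCl3:Fe(OH)3 ratio is 1:1, so n(Fe(OH)3) = 1.5383 mol.
Mass of Fe(OH)3 = 1.5383 × 106.874 = 164.41 g.

164.4 g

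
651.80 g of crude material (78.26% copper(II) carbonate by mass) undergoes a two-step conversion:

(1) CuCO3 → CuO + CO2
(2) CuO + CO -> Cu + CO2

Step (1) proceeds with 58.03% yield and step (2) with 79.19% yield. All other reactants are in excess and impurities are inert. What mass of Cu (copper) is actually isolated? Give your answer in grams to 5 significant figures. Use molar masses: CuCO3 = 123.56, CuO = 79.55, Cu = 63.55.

Pure CuCO3 = 651.80 × 0.7826 = 510.099 g.
n(CuCO3) = 510.099 / 123.56 = 4.12835 mol.
Step 1 (CuCO3:CuO = 1:1): theoretical n(CuO) = 4.12835 mol; at 58.03% yield, n(CuO) = 2.39568 mol.
Step 2 (CuO:Cu = 1:1): theoretical n(Cu) = 2.39568 mol, so theoretical mass = 2.39568 × 63.55 = 152.245 g.
At 79.19% yield, actual mass of Cu = 152.245 × 0.7919 = 120.563 g.

120.56 g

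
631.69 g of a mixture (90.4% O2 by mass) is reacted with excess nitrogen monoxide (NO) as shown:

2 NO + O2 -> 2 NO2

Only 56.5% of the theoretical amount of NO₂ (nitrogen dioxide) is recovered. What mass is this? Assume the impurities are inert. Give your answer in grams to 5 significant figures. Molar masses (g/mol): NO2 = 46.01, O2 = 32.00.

927.80 g

Pure O2 available = 631.69 g × 0.904 = 571.048 g.
n(O2) = 571.048 g / 32.00 g/mol = 17.8452 mol.
From the equation the O2:NO2 mole ratio is 1:2, so n(NO2) = 17.8452 × 2/1 = 35.6905 mol.
Mass of NO2 = 35.6905 mol × 46.01 g/mol = 1642.12 g.
Actual mass collected = 1642.12 g × 0.565 = 927.797 g.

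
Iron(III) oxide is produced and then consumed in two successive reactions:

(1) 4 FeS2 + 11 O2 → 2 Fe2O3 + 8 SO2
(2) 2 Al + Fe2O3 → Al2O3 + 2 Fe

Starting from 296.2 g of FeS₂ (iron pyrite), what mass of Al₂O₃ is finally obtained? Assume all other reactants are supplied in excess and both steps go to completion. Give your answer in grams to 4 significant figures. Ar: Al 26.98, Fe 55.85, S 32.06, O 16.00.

125.9 g

M(FeS2) = 55.85 + 2(32.06) = 119.97 g/mol.
M(Al2O3) = 2(26.98) + 3(16.00) = 101.96 g/mol.
n(FeS2) = 296.20 / 119.97 = 2.4690 mol.
Step 1 gives a 4:2 ratio of FeS2 to Fe2O3, so n(Fe2O3) = 1.2345 mol.
In step 2 the Fe2O3:Al2O3 ratio is 1:1, so n(Al2O3) = 1.2345 mol.
Mass of Al2O3 = 1.2345 × 101.96 = 125.87 g.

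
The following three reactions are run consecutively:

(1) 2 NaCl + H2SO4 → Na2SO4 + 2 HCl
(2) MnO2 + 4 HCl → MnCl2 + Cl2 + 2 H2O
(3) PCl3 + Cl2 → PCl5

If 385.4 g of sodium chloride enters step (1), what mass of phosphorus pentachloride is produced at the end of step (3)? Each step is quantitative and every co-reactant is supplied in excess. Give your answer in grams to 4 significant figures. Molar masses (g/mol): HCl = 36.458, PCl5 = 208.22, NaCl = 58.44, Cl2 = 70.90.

n(NaCl) = 385.4 / 58.44 = 6.5948 mol.
Reaction (1): NaCl→HCl ratio 2:2 ⇒ n(HCl) = 6.5948 mol.
Reaction (2): HCl→Cl2 ratio 4:1 ⇒ n(Cl2) = 1.6487 mol.
Reaction (3): Cl2→PCl5 ratio 1:1 ⇒ n(PCl5) = 1.6487 mol.
Mass of PCl5 = 1.6487 × 208.22 = 343.29 g.

343.3 g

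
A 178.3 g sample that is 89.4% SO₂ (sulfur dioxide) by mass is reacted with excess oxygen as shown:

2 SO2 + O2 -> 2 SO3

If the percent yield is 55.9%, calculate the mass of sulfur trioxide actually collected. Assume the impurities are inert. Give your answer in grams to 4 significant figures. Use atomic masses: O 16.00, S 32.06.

111.4 g

Pure SO2 available = 178.3 g × 0.894 = 159.40 g.
M(SO2) = 32.06 + 2(16.00) = 64.06 g/mol.
M(SO3) = 32.06 + 3(16.00) = 80.06 g/mol.
n(SO2) = 159.40 g / 64.06 g/mol = 2.4883 mol.
From the equation the SO2:SO3 mole ratio is 2:2, so n(SO3) = 2.4883 × 2/2 = 2.4883 mol.
Mass of SO3 = 2.4883 mol × 80.06 g/mol = 199.21 g.
Actual mass collected = 199.21 g × 0.559 = 111.36 g.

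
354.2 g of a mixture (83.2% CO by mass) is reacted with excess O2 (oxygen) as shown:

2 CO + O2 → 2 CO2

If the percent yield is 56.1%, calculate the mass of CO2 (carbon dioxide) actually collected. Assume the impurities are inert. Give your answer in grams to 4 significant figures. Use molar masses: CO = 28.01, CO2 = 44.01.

259.8 g

Pure CO available = 354.2 g × 0.832 = 294.69 g.
n(CO) = 294.69 g / 28.01 g/mol = 10.521 mol.
From the equation the CO:CO2 mole ratio is 2:2, so n(CO2) = 10.521 × 2/2 = 10.521 mol.
Mass of CO2 = 10.521 mol × 44.01 g/mol = 463.03 g.
Actual mass collected = 463.03 g × 0.561 = 259.76 g.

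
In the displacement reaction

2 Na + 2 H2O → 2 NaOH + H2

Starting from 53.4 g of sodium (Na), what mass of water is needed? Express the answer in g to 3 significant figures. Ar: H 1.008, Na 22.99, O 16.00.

41.8 g

M(Na) = 22.99 g/mol.
M(H2O) = 2(1.008) + 16.00 = 18.016 g/mol.
n(Na) = 53.40 g / 22.99 g/mol = 2.323 mol.
From the equation the Na:H2O mole ratio is 2:2, so n(H2O) = 2.323 × 2/2 = 2.323 mol.
Mass of H2O = 2.323 mol × 18.016 g/mol = 41.85 g.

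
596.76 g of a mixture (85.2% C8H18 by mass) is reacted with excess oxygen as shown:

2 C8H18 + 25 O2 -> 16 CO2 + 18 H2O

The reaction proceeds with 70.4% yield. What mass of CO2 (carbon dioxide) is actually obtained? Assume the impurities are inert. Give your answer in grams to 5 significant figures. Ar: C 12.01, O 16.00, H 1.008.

1103.3 g

Pure C8H18 available = 596.76 g × 0.852 = 508.440 g.
M(C8H18) = 8(12.01) + 18(1.008) = 114.224 g/mol.
M(CO2) = 12.01 + 2(16.00) = 44.01 g/mol.
n(C8H18) = 508.440 g / 114.224 g/mol = 4.45125 mol.
From the equation the C8H18:CO2 mole ratio is 2:16, so n(CO2) = 4.45125 × 16/2 = 35.6100 mol.
Mass of CO2 = 35.6100 mol × 44.01 g/mol = 1567.20 g.
Actual mass collected = 1567.20 g × 0.704 = 1103.31 g.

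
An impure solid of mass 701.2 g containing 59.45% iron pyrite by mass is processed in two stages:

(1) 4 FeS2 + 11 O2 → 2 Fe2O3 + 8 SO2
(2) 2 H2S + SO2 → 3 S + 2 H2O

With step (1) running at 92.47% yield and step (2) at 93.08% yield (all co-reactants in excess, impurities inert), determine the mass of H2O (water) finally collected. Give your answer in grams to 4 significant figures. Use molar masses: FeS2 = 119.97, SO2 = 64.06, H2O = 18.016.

215.5 g

Pure FeS2 = 701.2 × 0.5945 = 416.86 g.
n(FeS2) = 416.86 / 119.97 = 3.4747 mol.
Step 1 (FeS2:SO2 = 4:8): theoretical n(SO2) = 6.9495 mol; at 92.47% yield, n(SO2) = 6.4262 mol.
Step 2 (SO2:H2O = 1:2): theoretical n(H2O) = 12.852 mol, so theoretical mass = 12.852 × 18.016 = 231.55 g.
At 93.08% yield, actual mass of H2O = 231.55 × 0.9308 = 215.52 g.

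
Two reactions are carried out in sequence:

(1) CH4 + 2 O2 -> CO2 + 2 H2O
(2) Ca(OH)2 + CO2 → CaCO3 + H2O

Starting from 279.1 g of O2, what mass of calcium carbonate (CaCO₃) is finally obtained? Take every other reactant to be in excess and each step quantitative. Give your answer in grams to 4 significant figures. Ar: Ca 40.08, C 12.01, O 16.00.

436.5 g

M(O2) = 2(16.00) = 32.00 g/mol.
M(CaCO3) = 40.08 + 12.01 + 3(16.00) = 100.09 g/mol.
n(O2) = 279.10 / 32.00 = 8.7219 mol.
Step 1 gives a 2:1 ratio of O2 to CO2, so n(CO2) = 4.3609 mol.
In step 2 the CO2:CaCO3 ratio is 1:1, so n(CaCO3) = 4.3609 mol.
Mass of CaCO3 = 4.3609 × 100.09 = 436.49 g.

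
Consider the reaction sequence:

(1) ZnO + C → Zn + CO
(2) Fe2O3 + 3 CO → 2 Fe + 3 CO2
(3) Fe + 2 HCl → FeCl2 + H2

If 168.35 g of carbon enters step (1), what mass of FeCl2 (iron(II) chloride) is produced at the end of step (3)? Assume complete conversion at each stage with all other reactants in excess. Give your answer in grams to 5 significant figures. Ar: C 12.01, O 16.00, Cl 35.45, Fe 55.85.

M(C) = 12.01 g/mol.
M(FeCl2) = 55.85 + 2(35.45) = 126.75 g/mol.
n(C) = 168.35 / 12.01 = 14.0175 mol.
Reaction (1): C→CO ratio 1:1 ⇒ n(CO) = 14.0175 mol.
Reaction (2): CO→Fe ratio 3:2 ⇒ n(Fe) = 9.34499 mol.
Reaction (3): Fe→FeCl2 ratio 1:1 ⇒ n(FeCl2) = 9.34499 mol.
Mass of FeCl2 = 9.34499 × 126.75 = 1184.48 g.

1184.5 g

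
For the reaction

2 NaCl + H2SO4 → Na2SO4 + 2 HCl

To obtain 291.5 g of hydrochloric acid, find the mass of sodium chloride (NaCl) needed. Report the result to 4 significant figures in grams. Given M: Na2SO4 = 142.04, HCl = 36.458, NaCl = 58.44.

467.3 g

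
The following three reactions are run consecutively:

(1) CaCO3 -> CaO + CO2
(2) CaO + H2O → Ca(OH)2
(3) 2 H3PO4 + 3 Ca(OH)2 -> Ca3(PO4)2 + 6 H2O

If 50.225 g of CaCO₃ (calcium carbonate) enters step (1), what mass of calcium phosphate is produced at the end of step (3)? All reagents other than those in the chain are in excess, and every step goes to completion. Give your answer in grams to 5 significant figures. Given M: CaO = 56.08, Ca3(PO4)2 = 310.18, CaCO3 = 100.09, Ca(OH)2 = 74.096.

51.883 g

n(CaCO3) = 50.225 / 100.09 = 0.501798 mol.
Reaction (1): CaCO3→CaO ratio 1:1 ⇒ n(CaO) = 0.501798 mol.
Reaction (2): CaO→Ca(OH)2 ratio 1:1 ⇒ n(Ca(OH)2) = 0.501798 mol.
Reaction (3): Ca(OH)2→Ca3(PO4)2 ratio 3:1 ⇒ n(Ca3(PO4)2) = 0.167266 mol.
Mass of Ca3(PO4)2 = 0.167266 × 310.18 = 51.8826 g.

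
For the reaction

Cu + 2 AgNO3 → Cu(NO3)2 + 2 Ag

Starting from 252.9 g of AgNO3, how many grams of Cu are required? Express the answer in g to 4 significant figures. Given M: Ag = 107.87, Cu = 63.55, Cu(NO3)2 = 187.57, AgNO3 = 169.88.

47.30 g

n(AgNO3) = 252.90 g / 169.88 g/mol = 1.4887 mol.
From the equation the AgNO3:Cu mole ratio is 2:1, so n(Cu) = 1.4887 × 1/2 = 0.74435 mol.
Mass of Cu = 0.74435 mol × 63.55 g/mol = 47.303 g.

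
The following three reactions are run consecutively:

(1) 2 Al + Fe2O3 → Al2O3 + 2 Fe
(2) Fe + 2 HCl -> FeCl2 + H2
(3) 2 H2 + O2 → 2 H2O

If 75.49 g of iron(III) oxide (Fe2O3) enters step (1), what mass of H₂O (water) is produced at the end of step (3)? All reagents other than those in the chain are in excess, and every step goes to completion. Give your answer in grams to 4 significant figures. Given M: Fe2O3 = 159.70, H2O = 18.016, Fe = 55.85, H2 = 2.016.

n(Fe2O3) = 75.49 / 159.70 = 0.47270 mol.
Reaction (1): Fe2O3→Fe ratio 1:2 ⇒ n(Fe) = 0.94540 mol.
Reaction (2): Fe→H2 ratio 1:1 ⇒ n(H2) = 0.94540 mol.
Reaction (3): H2→H2O ratio 2:2 ⇒ n(H2O) = 0.94540 mol.
Mass of H2O = 0.94540 × 18.016 = 17.032 g.

17.03 g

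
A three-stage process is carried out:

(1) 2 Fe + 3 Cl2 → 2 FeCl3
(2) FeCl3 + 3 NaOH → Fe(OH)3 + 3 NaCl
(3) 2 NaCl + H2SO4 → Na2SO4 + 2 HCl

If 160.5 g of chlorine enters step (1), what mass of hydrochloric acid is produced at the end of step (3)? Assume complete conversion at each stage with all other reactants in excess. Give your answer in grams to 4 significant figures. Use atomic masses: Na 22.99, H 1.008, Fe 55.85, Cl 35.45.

165.1 g

M(Cl2) = 2(35.45) = 70.90 g/mol.
M(HCl) = 1.008 + 35.45 = 36.458 g/mol.
n(Cl2) = 160.5 / 70.90 = 2.2638 mol.
Reaction (1): Cl2→FeCl3 ratio 3:2 ⇒ n(FeCl3) = 1.5092 mol.
Reaction (2): FeCl3→NaCl ratio 1:3 ⇒ n(NaCl) = 4.5275 mol.
Reaction (3): NaCl→HCl ratio 2:2 ⇒ n(HCl) = 4.5275 mol.
Mass of HCl = 4.5275 × 36.458 = 165.06 g.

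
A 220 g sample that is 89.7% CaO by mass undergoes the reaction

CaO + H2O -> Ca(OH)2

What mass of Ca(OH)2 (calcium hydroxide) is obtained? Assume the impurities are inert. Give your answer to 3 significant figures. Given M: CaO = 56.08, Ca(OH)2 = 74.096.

Mass of pure CaO = 220 g × 0.897 = 197.3 g.
n(CaO) = 197.3 g / 56.08 g/mol = 3.519 mol.
From the equation the CaO:Ca(OH)2 mole ratio is 1:1, so n(Ca(OH)2) = 3.519 × 1/1 = 3.519 mol.
Mass of Ca(OH)2 = 3.519 mol × 74.096 g/mol = 260.7 g.

261 g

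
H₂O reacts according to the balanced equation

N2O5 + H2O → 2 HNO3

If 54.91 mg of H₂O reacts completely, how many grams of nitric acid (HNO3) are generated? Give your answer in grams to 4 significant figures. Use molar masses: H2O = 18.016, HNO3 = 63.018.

0.3841 g

Convert: 54.91 mg = 0.054910 g.
n(H2O) = 0.054910 g / 18.016 g/mol = 0.0030478 mol.
From the equation the H2O:HNO3 mole ratio is 1:2, so n(HNO3) = 0.0030478 × 2/1 = 0.0060957 mol.
Mass of HNO3 = 0.0060957 mol × 63.018 g/mol = 0.38414 g.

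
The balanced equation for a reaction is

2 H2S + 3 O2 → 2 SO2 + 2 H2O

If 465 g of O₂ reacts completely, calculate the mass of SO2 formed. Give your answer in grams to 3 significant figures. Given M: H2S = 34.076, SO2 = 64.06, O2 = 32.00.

621 g

n(O2) = 465.0 g / 32.00 g/mol = 14.53 mol.
From the equation the O2:SO2 mole ratio is 3:2, so n(SO2) = 14.53 × 2/3 = 9.688 mol.
Mass of SO2 = 9.688 mol × 64.06 g/mol = 620.6 g.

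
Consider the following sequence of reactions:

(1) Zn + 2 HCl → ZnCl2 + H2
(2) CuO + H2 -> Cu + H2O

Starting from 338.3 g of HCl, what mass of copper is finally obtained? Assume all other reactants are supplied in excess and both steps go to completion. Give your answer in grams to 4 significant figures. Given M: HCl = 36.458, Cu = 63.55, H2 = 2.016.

294.8 g

n(HCl) = 338.30 / 36.458 = 9.2792 mol.
Step 1 gives a 2:1 ratio of HCl to H2, so n(H2) = 4.6396 mol.
In step 2 the H2:Cu ratio is 1:1, so n(Cu) = 4.6396 mol.
Mass of Cu = 4.6396 × 63.55 = 294.85 g.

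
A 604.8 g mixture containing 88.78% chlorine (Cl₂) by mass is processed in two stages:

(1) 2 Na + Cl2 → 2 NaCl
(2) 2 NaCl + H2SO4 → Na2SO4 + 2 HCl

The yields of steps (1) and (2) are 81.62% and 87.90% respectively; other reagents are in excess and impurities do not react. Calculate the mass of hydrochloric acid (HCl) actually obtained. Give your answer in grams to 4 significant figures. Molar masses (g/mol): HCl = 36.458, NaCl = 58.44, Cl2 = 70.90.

Pure Cl2 = 604.8 × 0.8878 = 536.94 g.
n(Cl2) = 536.94 / 70.90 = 7.5732 mol.
Step 1 (Cl2:NaCl = 1:2): theoretical n(NaCl) = 15.146 mol; at 81.62% yield, n(NaCl) = 12.363 mol.
Step 2 (NaCl:HCl = 2:2): theoretical n(HCl) = 12.363 mol, so theoretical mass = 12.363 × 36.458 = 450.71 g.
At 87.90% yield, actual mass of HCl = 450.71 × 0.8790 = 396.18 g.

396.2 g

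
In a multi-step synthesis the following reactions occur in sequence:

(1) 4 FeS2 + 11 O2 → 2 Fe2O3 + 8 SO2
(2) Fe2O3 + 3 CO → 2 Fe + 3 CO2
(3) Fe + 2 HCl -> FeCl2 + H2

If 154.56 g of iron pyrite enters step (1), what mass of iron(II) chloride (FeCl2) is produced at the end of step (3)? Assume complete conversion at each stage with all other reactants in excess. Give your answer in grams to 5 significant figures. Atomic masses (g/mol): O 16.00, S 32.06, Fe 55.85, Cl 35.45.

M(FeS2) = 55.85 + 2(32.06) = 119.97 g/mol.
M(FeCl2) = 55.85 + 2(35.45) = 126.75 g/mol.
n(FeS2) = 154.56 / 119.97 = 1.28832 mol.
Reaction (1): FeS2→Fe2O3 ratio 4:2 ⇒ n(Fe2O3) = 0.644161 mol.
Reaction (2): Fe2O3→Fe ratio 1:2 ⇒ n(Fe) = 1.28832 mol.
Reaction (3): Fe→FeCl2 ratio 1:1 ⇒ n(FeCl2) = 1.28832 mol.
Mass of FeCl2 = 1.28832 × 126.75 = 163.295 g.

163.29 g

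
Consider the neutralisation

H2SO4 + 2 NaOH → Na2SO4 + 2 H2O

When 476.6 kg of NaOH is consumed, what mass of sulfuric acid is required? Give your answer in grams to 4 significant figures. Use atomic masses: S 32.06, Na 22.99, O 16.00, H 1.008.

584300 g

M(NaOH) = 22.99 + 16.00 + 1.008 = 39.998 g/mol.
M(H2SO4) = 2(1.008) + 32.06 + 4(16.00) = 98.076 g/mol.
Convert: 476.6 kg = 476600 g.
n(NaOH) = 476600 g / 39.998 g/mol = 11916 mol.
From the equation the NaOH:H2SO4 mole ratio is 2:1, so n(H2SO4) = 11916 × 1/2 = 5957.8 mol.
Mass of H2SO4 = 5957.8 mol × 98.076 g/mol = 584320 g.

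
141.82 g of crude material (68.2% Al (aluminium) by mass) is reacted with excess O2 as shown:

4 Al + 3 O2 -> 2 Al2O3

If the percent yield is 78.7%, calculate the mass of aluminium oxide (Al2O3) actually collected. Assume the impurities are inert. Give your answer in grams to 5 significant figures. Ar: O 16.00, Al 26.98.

143.83 g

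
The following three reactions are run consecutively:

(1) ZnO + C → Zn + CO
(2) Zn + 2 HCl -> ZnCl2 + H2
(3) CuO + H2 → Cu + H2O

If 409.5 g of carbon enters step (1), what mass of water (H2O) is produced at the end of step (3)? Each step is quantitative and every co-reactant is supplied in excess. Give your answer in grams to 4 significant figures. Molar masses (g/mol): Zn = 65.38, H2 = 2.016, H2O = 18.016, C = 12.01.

n(C) = 409.5 / 12.01 = 34.097 mol.
Reaction (1): C→Zn ratio 1:1 ⇒ n(Zn) = 34.097 mol.
Reaction (2): Zn→H2 ratio 1:1 ⇒ n(H2) = 34.097 mol.
Reaction (3): H2→H2O ratio 1:1 ⇒ n(H2O) = 34.097 mol.
Mass of H2O = 34.097 × 18.016 = 614.28 g.

614.3 g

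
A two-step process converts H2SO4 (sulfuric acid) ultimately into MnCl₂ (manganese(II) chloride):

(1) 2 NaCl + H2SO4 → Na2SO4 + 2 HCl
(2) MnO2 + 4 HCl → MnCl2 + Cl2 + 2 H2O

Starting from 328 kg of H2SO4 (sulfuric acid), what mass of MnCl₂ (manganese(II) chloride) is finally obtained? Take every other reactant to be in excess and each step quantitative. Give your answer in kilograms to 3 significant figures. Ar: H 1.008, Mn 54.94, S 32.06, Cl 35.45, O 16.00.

M(H2SO4) = 2(1.008) + 32.06 + 4(16.00) = 98.076 g/mol.
M(MnCl2) = 54.94 + 2(35.45) = 125.84 g/mol.
328 kg = 328000 g.
n(H2SO4) = 328000 / 98.076 = 3344 mol.
Step 1 gives a 1:2 ratio of H2SO4 to HCl, so n(HCl) = 6689 mol.
In step 2 the HCl:MnCl2 ratio is 4:1, so n(MnCl2) = 1672 mol.
Mass of MnCl2 = 1672 × 125.84 = 210400 g = 210 kg.

210 kg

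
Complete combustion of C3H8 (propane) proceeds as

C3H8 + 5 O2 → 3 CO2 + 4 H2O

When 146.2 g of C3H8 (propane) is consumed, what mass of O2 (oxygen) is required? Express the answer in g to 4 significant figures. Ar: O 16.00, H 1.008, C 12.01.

M(C3H8) = 3(12.01) + 8(1.008) = 44.094 g/mol.
M(O2) = 2(16.00) = 32.00 g/mol.
n(C3H8) = 146.20 g / 44.094 g/mol = 3.3156 mol.
From the equation the C3H8:O2 mole ratio is 1:5, so n(O2) = 3.3156 × 5/1 = 16.578 mol.
Mass of O2 = 16.578 mol × 32.00 g/mol = 530.50 g.

530.5 g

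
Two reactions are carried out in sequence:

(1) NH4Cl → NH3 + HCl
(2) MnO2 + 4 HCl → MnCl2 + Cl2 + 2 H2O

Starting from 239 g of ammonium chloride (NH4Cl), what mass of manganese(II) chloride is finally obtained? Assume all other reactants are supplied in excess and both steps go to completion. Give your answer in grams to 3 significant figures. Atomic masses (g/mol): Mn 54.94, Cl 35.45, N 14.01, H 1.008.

141 g

M(NH4Cl) = 14.01 + 4(1.008) + 35.45 = 53.492 g/mol.
M(MnCl2) = 54.94 + 2(35.45) = 125.84 g/mol.
n(NH4Cl) = 239.0 / 53.492 = 4.468 mol.
Step 1 gives a 1:1 ratio of NH4Cl to HCl, so n(HCl) = 4.468 mol.
In step 2 the HCl:MnCl2 ratio is 4:1, so n(MnCl2) = 1.117 mol.
Mass of MnCl2 = 1.117 × 125.84 = 140.6 g.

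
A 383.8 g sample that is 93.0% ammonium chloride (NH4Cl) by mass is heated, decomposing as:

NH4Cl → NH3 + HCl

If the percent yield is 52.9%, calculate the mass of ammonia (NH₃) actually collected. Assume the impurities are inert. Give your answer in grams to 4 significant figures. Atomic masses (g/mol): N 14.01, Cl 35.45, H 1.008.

Pure NH4Cl available = 383.8 g × 0.930 = 356.93 g.
M(NH4Cl) = 14.01 + 4(1.008) + 35.45 = 53.492 g/mol.
M(NH3) = 14.01 + 3(1.008) = 17.034 g/mol.
n(NH4Cl) = 356.93 g / 53.492 g/mol = 6.6727 mol.
From the equation the NH4Cl:NH3 mole ratio is 1:1, so n(NH3) = 6.6727 × 1/1 = 6.6727 mol.
Mass of NH3 = 6.6727 mol × 17.034 g/mol = 113.66 g.
Actual mass collected = 113.66 g × 0.529 = 60.127 g.

60.13 g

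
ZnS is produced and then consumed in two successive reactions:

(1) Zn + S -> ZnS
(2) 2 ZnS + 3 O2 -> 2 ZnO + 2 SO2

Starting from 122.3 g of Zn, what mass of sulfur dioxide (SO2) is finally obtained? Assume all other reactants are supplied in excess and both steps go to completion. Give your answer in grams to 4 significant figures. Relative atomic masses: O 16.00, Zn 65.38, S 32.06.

119.8 g

M(Zn) = 65.38 g/mol.
M(SO2) = 32.06 + 2(16.00) = 64.06 g/mol.
n(Zn) = 122.30 / 65.38 = 1.8706 mol.
Step 1 gives a 1:1 ratio of Zn to ZnS, so n(ZnS) = 1.8706 mol.
In step 2 the ZnS:SO2 ratio is 2:2, so n(SO2) = 1.8706 mol.
Mass of SO2 = 1.8706 × 64.06 = 119.83 g.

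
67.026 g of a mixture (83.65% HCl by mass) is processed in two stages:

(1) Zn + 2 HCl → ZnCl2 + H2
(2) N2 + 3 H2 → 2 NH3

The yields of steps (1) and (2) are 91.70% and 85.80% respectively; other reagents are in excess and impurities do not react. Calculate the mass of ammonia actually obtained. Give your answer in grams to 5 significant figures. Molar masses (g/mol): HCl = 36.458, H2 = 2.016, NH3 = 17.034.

Pure HCl = 67.026 × 0.8365 = 56.0672 g.
n(HCl) = 56.0672 / 36.458 = 1.53786 mol.
Step 1 (HCl:H2 = 2:1): theoretical n(H2) = 0.768929 mol; at 91.70% yield, n(H2) = 0.705108 mol.
Step 2 (H2:NH3 = 3:2): theoretical n(NH3) = 0.470072 mol, so theoretical mass = 0.470072 × 17.034 = 8.00721 g.
At 85.80% yield, actual mass of NH3 = 8.00721 × 0.8580 = 6.87018 g.

6.8702 g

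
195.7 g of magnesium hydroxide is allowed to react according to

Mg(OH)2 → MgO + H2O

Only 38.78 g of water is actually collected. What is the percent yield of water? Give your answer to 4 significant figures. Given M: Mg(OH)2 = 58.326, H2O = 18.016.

n(Mg(OH)2) = 195.70 g / 58.326 g/mol = 3.3553 mol.
From the equation the Mg(OH)2:H2O mole ratio is 1:1, so n(H2O) = 3.3553 × 1/1 = 3.3553 mol.
Mass of H2O = 3.3553 mol × 18.016 g/mol = 60.449 g.
This is the theoretical yield. Percent yield = 38.78 g / 60.449 g × 100% = 64.154%.

64.15 %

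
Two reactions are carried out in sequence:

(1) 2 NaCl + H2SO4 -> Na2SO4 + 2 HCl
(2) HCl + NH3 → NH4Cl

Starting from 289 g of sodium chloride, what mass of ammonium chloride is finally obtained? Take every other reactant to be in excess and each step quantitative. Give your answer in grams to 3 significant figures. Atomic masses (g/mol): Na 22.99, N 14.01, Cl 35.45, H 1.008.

M(NaCl) = 22.99 + 35.45 = 58.44 g/mol.
M(NH4Cl) = 14.01 + 4(1.008) + 35.45 = 53.492 g/mol.
n(NaCl) = 289.0 / 58.44 = 4.945 mol.
Step 1 gives a 2:2 ratio of NaCl to HCl, so n(HCl) = 4.945 mol.
In step 2 the HCl:NH4Cl ratio is 1:1, so n(NH4Cl) = 4.945 mol.
Mass of NH4Cl = 4.945 × 53.492 = 264.5 g.

265 g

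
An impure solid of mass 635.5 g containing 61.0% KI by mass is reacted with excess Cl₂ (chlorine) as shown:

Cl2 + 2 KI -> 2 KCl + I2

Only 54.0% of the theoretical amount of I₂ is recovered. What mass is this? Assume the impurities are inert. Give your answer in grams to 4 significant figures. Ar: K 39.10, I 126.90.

Pure KI available = 635.5 g × 0.610 = 387.65 g.
M(KI) = 39.10 + 126.90 = 166.00 g/mol.
M(I2) = 2(126.90) = 253.80 g/mol.
n(KI) = 387.65 g / 166.00 g/mol = 2.3353 mol.
From the equation the KI:I2 mole ratio is 2:1, so n(I2) = 2.3353 × 1/2 = 1.1676 mol.
Mass of I2 = 1.1676 mol × 253.80 g/mol = 296.35 g.
Actual mass collected = 296.35 g × 0.540 = 160.03 g.

160.0 g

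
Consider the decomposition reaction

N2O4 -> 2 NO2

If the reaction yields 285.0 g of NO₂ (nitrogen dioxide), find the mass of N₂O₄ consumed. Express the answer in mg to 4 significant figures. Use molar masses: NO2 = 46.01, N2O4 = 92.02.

285000 mg

n(NO2) = 285.00 g / 46.01 g/mol = 6.1943 mol.
From the equation the NO2:N2O4 mole ratio is 2:1, so n(N2O4) = 6.1943 × 1/2 = 3.0972 mol.
Mass of N2O4 = 3.0972 mol × 92.02 g/mol = 285.00 g.
Converting to mg: 285.00 g = 285000 mg.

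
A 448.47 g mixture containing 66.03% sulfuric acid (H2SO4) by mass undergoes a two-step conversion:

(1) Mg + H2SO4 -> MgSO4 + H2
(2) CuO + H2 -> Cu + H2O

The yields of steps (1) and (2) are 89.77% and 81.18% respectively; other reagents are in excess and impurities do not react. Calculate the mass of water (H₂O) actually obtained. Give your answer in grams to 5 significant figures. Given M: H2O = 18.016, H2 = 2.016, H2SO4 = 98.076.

39.642 g

Pure H2SO4 = 448.47 × 0.6603 = 296.125 g.
n(H2SO4) = 296.125 / 98.076 = 3.01934 mol.
Step 1 (H2SO4:H2 = 1:1): theoretical n(H2) = 3.01934 mol; at 89.77% yield, n(H2) = 2.71046 mol.
Step 2 (H2:H2O = 1:1): theoretical n(H2O) = 2.71046 mol, so theoretical mass = 2.71046 × 18.016 = 48.8317 g.
At 81.18% yield, actual mass of H2O = 48.8317 × 0.8118 = 39.6415 g.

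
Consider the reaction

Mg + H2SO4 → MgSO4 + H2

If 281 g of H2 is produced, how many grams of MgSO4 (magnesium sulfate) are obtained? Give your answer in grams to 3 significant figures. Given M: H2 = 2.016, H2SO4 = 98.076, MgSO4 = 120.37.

n(H2) = 281.0 g / 2.016 g/mol = 139.4 mol.
From the equation the H2:MgSO4 mole ratio is 1:1, so n(MgSO4) = 139.4 × 1/1 = 139.4 mol.
Mass of MgSO4 = 139.4 mol × 120.37 g/mol = 16780 g.

16800 g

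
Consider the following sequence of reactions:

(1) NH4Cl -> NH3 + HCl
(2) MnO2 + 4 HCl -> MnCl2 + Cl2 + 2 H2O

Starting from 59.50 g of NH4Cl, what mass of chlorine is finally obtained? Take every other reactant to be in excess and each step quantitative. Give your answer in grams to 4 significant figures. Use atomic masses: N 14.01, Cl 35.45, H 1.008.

M(NH4Cl) = 14.01 + 4(1.008) + 35.45 = 53.492 g/mol.
M(Cl2) = 2(35.45) = 70.90 g/mol.
n(NH4Cl) = 59.500 / 53.492 = 1.1123 mol.
Step 1 gives a 1:1 ratio of NH4Cl to HCl, so n(HCl) = 1.1123 mol.
In step 2 the HCl:Cl2 ratio is 4:1, so n(Cl2) = 0.27808 mol.
Mass of Cl2 = 0.27808 × 70.90 = 19.716 g.

19.72 g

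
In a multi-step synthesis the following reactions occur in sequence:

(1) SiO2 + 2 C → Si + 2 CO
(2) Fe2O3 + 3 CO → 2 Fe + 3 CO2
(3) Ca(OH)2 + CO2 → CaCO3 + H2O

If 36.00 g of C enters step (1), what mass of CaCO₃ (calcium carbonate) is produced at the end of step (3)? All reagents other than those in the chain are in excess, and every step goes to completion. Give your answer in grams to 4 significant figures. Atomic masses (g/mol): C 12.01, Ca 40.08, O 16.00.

300.0 g

M(C) = 12.01 g/mol.
M(CaCO3) = 40.08 + 12.01 + 3(16.00) = 100.09 g/mol.
n(C) = 36.00 / 12.01 = 2.9975 mol.
Reaction (1): C→CO ratio 2:2 ⇒ n(CO) = 2.9975 mol.
Reaction (2): CO→CO2 ratio 3:3 ⇒ n(CO2) = 2.9975 mol.
Reaction (3): CO2→CaCO3 ratio 1:1 ⇒ n(CaCO3) = 2.9975 mol.
Mass of CaCO3 = 2.9975 × 100.09 = 300.02 g.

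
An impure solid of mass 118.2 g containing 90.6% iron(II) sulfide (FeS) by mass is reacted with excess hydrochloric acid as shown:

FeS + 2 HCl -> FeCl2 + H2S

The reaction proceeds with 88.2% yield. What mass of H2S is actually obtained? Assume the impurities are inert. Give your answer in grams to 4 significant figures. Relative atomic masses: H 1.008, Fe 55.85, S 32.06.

36.61 g

Pure FeS available = 118.2 g × 0.906 = 107.09 g.
M(FeS) = 55.85 + 32.06 = 87.91 g/mol.
M(H2S) = 2(1.008) + 32.06 = 34.076 g/mol.
n(FeS) = 107.09 g / 87.91 g/mol = 1.2182 mol.
From the equation the FeS:H2S mole ratio is 1:1, so n(H2S) = 1.2182 × 1/1 = 1.2182 mol.
Mass of H2S = 1.2182 mol × 34.076 g/mol = 41.510 g.
Actual mass collected = 41.510 g × 0.882 = 36.612 g.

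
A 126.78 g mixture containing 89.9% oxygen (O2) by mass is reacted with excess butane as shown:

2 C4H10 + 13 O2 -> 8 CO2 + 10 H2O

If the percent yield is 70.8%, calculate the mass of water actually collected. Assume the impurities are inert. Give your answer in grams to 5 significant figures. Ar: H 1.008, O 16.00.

34.947 g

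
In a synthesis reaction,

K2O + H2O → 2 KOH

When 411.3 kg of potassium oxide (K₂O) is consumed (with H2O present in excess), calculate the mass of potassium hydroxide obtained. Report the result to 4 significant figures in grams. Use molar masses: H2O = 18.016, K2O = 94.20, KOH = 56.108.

490000 g

Convert: 411.3 kg = 411300 g.
n(K2O) = 411300 g / 94.20 g/mol = 4366.2 mol.
From the equation the K2O:KOH mole ratio is 1:2, so n(KOH) = 4366.2 × 2/1 = 8732.5 mol.
Mass of KOH = 8732.5 mol × 56.108 g/mol = 489960 g.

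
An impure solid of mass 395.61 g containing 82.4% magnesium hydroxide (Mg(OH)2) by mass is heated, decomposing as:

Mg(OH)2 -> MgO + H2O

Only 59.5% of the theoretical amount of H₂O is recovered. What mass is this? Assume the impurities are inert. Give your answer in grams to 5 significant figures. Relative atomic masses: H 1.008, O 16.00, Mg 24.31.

59.911 g

Pure Mg(OH)2 available = 395.61 g × 0.824 = 325.983 g.
M(Mg(OH)2) = 24.31 + 2(16.00) + 2(1.008) = 58.326 g/mol.
M(H2O) = 2(1.008) + 16.00 = 18.016 g/mol.
n(Mg(OH)2) = 325.983 g / 58.326 g/mol = 5.58898 mol.
From the equation the Mg(OH)2:H2O mole ratio is 1:1, so n(H2O) = 5.58898 × 1/1 = 5.58898 mol.
Mass of H2O = 5.58898 mol × 18.016 g/mol = 100.691 g.
Actual mass collected = 100.691 g × 0.595 = 59.9111 g.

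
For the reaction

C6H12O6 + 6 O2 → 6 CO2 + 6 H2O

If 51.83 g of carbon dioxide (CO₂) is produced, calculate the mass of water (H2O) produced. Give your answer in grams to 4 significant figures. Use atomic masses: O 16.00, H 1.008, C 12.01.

M(CO2) = 12.01 + 2(16.00) = 44.01 g/mol.
M(H2O) = 2(1.008) + 16.00 = 18.016 g/mol.
n(CO2) = 51.830 g / 44.01 g/mol = 1.1777 mol.
From the equation the CO2:H2O mole ratio is 6:6, so n(H2O) = 1.1777 × 6/6 = 1.1777 mol.
Mass of H2O = 1.1777 mol × 18.016 g/mol = 21.217 g.

21.22 g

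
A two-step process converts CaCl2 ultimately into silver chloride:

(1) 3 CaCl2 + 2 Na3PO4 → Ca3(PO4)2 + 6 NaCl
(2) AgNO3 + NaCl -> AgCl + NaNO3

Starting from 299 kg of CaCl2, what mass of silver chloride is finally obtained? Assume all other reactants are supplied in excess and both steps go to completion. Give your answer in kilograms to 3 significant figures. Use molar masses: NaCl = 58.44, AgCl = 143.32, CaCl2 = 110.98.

772 kg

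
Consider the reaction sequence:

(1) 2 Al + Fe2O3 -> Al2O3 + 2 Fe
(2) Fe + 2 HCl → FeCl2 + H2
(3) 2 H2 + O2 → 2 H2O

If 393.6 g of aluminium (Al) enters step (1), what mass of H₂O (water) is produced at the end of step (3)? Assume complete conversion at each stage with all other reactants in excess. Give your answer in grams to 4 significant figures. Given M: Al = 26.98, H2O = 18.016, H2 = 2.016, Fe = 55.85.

n(Al) = 393.6 / 26.98 = 14.589 mol.
Reaction (1): Al→Fe ratio 2:2 ⇒ n(Fe) = 14.589 mol.
Reaction (2): Fe→H2 ratio 1:1 ⇒ n(H2) = 14.589 mol.
Reaction (3): H2→H2O ratio 2:2 ⇒ n(H2O) = 14.589 mol.
Mass of H2O = 14.589 × 18.016 = 262.83 g.

262.8 g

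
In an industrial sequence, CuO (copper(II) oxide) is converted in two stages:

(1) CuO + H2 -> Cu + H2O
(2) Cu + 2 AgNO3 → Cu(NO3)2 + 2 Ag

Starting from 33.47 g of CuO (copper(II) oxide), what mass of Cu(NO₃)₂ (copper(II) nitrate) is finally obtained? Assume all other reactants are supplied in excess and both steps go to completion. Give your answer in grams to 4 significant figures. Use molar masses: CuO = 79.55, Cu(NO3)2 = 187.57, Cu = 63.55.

n(CuO) = 33.470 / 79.55 = 0.42074 mol.
Step 1 gives a 1:1 ratio of CuO to Cu, so n(Cu) = 0.42074 mol.
In step 2 the Cu:Cu(NO3)2 ratio is 1:1, so n(Cu(NO3)2) = 0.42074 mol.
Mass of Cu(NO3)2 = 0.42074 × 187.57 = 78.919 g.

78.92 g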